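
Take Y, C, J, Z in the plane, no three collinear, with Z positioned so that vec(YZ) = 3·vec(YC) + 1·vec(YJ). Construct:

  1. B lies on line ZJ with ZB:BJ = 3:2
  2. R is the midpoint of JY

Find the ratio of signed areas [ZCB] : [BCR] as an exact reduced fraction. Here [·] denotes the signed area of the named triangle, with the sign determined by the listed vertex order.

[ZCB]:[BCR] = 18/11

Set Y = (0, 0), C = (1, 0), J = (0, 1), Z = (3, 1); any affine frame gives the same invariant.
1. B lies on line ZJ with ZB:BJ = 3:2 ⇒ B = (6/5, 1)
2. R is the midpoint of JY ⇒ R = (0, 1/2)
2·[ZCB] = -9/5, 2·[BCR] = -11/10
[ZCB]:[BCR] = -9/5:-11/10 = 18/11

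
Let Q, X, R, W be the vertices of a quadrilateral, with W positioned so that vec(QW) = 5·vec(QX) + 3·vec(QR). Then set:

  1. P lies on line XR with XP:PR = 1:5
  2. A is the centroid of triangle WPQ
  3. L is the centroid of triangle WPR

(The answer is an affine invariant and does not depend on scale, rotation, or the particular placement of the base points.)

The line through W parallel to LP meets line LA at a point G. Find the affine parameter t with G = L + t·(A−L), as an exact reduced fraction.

Set Q = (0, 0), X = (1, 0), R = (0, 1), W = (5, 3); any affine frame gives the same invariant.
1. P lies on line XR with XP:PR = 1:5 ⇒ P = (5/6, 1/6)
2. A is the centroid of triangle WPQ ⇒ A = (35/18, 19/18)
3. L is the centroid of triangle WPR ⇒ L = (35/18, 25/18)
through W parallel to LP: direction (-10/9, -11/9); meets LA at G = (35/18, -13/36)
G = L + t·(A−L) with t = 21/4

t = 21/4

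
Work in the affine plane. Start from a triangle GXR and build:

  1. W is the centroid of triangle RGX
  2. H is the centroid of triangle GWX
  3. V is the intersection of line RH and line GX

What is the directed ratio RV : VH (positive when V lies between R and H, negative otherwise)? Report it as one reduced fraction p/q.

Assign G = (0, 0), X = (1, 0), R = (0, 1) — the answer is frame-independent, so this choice is without loss of generality.
1. W is the centroid of triangle RGX ⇒ W = (1/3, 1/3)
2. H is the centroid of triangle GWX ⇒ H = (4/9, 1/9)
3. V is the intersection of line RH and line GX ⇒ V = (1/2, 0)
V = R + t·(H−R) with t = 9/8, so RV:VH = t:(1−t) = 9/8:-1/8

RV:VH = -9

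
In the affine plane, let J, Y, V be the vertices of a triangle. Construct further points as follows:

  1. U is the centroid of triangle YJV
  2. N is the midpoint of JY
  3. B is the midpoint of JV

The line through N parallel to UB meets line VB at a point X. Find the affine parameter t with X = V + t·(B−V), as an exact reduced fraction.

t = 3/2

Choose coordinates J = (0, 0), Y = (1, 0), V = (0, 1).
1. U is the centroid of triangle YJV ⇒ U = (1/3, 1/3)
2. N is the midpoint of JY ⇒ N = (1/2, 0)
3. B is the midpoint of JV ⇒ B = (0, 1/2)
through N parallel to UB: direction (-1/3, 1/6); meets VB at X = (0, 1/4)
X = V + t·(B−V) with t = 3/2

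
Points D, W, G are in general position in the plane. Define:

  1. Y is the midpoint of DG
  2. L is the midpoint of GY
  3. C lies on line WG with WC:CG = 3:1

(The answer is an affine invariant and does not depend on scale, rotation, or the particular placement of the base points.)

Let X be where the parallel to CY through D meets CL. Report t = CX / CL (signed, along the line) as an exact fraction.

Set D = (0, 0), W = (1, 0), G = (0, 1); any affine frame gives the same invariant.
1. Y is the midpoint of DG ⇒ Y = (0, 1/2)
2. L is the midpoint of GY ⇒ L = (0, 3/4)
3. C lies on line WG with WC:CG = 3:1 ⇒ C = (1/4, 3/4)
through D parallel to CY: direction (-1/4, -1/4); meets CL at X = (3/4, 3/4)
X = C + t·(L−C) with t = -2

t = -2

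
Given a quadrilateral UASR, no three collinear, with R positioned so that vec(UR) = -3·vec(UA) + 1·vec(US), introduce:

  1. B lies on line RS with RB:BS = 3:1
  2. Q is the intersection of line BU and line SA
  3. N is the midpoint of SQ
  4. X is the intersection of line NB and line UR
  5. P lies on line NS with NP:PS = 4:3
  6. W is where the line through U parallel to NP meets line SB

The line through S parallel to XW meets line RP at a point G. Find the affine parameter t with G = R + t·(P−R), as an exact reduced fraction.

t = 21/20

Work in coordinates with U = (0, 0), A = (1, 0), S = (0, 1), R = (-3, 1).
1. B lies on line RS with RB:BS = 3:1 ⇒ B = (-3/4, 1)
2. Q is the intersection of line BU and line SA ⇒ Q = (-3, 4)
3. N is the midpoint of SQ ⇒ N = (-3/2, 5/2)
4. X is the intersection of line NB and line UR ⇒ X = (-3/10, 1/10)
5. P lies on line NS with NP:PS = 4:3 ⇒ P = (-9/14, 23/14)
6. W is where the line through U parallel to NP meets line SB ⇒ W = (-1, 1)
through S parallel to XW: direction (-7/10, 9/10); meets RP at G = (-21/40, 67/40)
G = R + t·(P−R) with t = 21/20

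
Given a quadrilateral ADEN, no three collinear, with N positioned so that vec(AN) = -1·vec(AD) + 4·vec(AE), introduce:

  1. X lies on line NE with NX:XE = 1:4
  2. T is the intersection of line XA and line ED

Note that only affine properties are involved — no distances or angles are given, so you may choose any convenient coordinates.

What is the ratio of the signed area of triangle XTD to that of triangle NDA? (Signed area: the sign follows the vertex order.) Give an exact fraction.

[XTD]:[NDA] = -34/65

Assign A = (0, 0), D = (1, 0), E = (0, 1), N = (-1, 4) — the answer is frame-independent, so this choice is without loss of generality.
1. X lies on line NE with NX:XE = 1:4 ⇒ X = (-4/5, 17/5)
2. T is the intersection of line XA and line ED ⇒ T = (-4/13, 17/13)
2·[XTD] = 136/65, 2·[NDA] = -4
[XTD]:[NDA] = 136/65:-4 = -34/65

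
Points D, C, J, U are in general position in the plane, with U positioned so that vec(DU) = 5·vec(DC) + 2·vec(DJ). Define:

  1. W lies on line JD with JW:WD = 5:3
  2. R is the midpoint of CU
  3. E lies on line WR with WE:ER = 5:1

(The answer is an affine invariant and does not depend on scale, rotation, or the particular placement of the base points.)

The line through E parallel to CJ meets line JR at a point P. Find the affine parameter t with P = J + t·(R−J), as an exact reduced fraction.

t = 115/144

Work in coordinates with D = (0, 0), C = (1, 0), J = (0, 1), U = (5, 2).
1. W lies on line JD with JW:WD = 5:3 ⇒ W = (0, 3/8)
2. R is the midpoint of CU ⇒ R = (3, 1)
3. E lies on line WR with WE:ER = 5:1 ⇒ E = (5/2, 43/48)
through E parallel to CJ: direction (-1, 1); meets JR at P = (115/48, 1)
P = J + t·(R−J) with t = 115/144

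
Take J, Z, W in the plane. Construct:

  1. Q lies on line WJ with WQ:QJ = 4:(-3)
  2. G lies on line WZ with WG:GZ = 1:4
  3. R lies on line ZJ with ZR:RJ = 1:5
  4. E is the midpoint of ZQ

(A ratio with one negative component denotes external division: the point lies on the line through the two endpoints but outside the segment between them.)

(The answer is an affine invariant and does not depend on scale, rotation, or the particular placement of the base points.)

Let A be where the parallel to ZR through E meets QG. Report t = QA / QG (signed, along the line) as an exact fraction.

t = 15/38

Set J = (0, 0), Z = (1, 0), W = (0, 1); any affine frame gives the same invariant.
1. Q lies on line WJ with WQ:QJ = 4:(-3) ⇒ Q = (0, -3)
2. G lies on line WZ with WG:GZ = 1:4 ⇒ G = (1/5, 4/5)
3. R lies on line ZJ with ZR:RJ = 1:5 ⇒ R = (5/6, 0)
4. E is the midpoint of ZQ ⇒ E = (1/2, -3/2)
through E parallel to ZR: direction (-1/6, 0); meets QG at A = (3/38, -3/2)
A = Q + t·(G−Q) with t = 15/38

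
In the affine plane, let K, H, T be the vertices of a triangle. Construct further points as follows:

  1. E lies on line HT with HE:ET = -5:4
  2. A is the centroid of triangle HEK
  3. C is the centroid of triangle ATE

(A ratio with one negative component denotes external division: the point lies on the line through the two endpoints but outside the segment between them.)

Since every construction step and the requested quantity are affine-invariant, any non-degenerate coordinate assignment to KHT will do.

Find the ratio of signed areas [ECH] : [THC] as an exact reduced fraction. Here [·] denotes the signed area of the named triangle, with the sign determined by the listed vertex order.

[ECH]:[THC] = -5

Assign K = (0, 0), H = (1, 0), T = (0, 1) — the answer is frame-independent, so this choice is without loss of generality.
1. E lies on line HT with HE:ET = -5:4 ⇒ E = (-4, 5)
2. A is the centroid of triangle HEK ⇒ A = (-1, 5/3)
3. C is the centroid of triangle ATE ⇒ C = (-5/3, 23/9)
2·[ECH] = 5/9, 2·[THC] = -1/9
[ECH]:[THC] = 5/9:-1/9 = -5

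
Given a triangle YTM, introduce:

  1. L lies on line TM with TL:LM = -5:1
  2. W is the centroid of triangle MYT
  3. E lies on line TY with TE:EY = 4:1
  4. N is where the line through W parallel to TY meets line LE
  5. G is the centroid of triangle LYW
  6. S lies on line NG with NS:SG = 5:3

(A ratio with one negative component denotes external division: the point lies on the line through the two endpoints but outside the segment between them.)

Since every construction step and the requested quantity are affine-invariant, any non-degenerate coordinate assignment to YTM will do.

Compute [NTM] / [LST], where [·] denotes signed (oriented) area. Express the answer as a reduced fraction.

Work in coordinates with Y = (0, 0), T = (1, 0), M = (0, 1).
1. L lies on line TM with TL:LM = -5:1 ⇒ L = (-1/4, 5/4)
2. W is the centroid of triangle MYT ⇒ W = (1/3, 1/3)
3. E lies on line TY with TE:EY = 4:1 ⇒ E = (1/5, 0)
4. N is where the line through W parallel to TY meets line LE ⇒ N = (2/25, 1/3)
5. G is the centroid of triangle LYW ⇒ G = (1/36, 19/36)
6. S lies on line NG with NS:SG = 5:3 ⇒ S = (341/7200, 131/288)
2·[NTM] = 44/75, 2·[LST] = 28/45
[NTM]:[LST] = 44/75:28/45 = 33/35

[NTM]:[LST] = 33/35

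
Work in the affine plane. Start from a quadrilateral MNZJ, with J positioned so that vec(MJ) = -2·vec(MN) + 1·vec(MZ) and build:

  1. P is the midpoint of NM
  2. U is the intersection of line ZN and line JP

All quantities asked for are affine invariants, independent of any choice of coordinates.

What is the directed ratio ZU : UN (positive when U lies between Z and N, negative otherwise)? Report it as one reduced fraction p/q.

ZU:UN = -4

Work in coordinates with M = (0, 0), N = (1, 0), Z = (0, 1), J = (-2, 1).
1. P is the midpoint of NM ⇒ P = (1/2, 0)
2. U is the intersection of line ZN and line JP ⇒ U = (4/3, -1/3)
U = Z + t·(N−Z) with t = 4/3, so ZU:UN = t:(1−t) = 4/3:-1/3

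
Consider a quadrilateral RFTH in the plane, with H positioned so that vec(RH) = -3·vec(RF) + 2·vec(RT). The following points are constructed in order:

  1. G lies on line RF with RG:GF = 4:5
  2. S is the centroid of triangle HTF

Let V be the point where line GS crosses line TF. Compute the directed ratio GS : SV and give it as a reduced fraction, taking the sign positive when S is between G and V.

Work in coordinates with R = (0, 0), F = (1, 0), T = (0, 1), H = (-3, 2).
1. G lies on line RF with RG:GF = 4:5 ⇒ G = (4/9, 0)
2. S is the centroid of triangle HTF ⇒ S = (-2/3, 1)
line GS meets TF at V = (6, -5)
S = G + t·(V−G) with t = -1/5, so GS:SV = -1/5:6/5

GS:SV = -1/6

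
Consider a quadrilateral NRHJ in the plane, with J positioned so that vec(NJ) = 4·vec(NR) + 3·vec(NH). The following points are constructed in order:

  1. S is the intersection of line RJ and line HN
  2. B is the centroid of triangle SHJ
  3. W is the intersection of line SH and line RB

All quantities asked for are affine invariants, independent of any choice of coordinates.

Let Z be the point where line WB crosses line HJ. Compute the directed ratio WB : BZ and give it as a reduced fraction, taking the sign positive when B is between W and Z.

WB:BZ = 5

Assign N = (0, 0), R = (1, 0), H = (0, 1), J = (4, 3) — the answer is frame-independent, so this choice is without loss of generality.
1. S is the intersection of line RJ and line HN ⇒ S = (0, -1)
2. B is the centroid of triangle SHJ ⇒ B = (4/3, 1)
3. W is the intersection of line SH and line RB ⇒ W = (0, -3)
line WB meets HJ at Z = (8/5, 9/5)
B = W + t·(Z−W) with t = 5/6, so WB:BZ = 5/6:1/6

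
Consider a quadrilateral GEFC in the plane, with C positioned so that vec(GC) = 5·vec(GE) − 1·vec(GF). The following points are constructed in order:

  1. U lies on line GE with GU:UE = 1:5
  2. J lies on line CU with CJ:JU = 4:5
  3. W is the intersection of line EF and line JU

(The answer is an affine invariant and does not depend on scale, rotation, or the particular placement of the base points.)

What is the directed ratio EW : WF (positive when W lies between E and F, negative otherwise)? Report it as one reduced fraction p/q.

EW:WF = -5/28

Assign G = (0, 0), E = (1, 0), F = (0, 1), C = (5, -1) — the answer is frame-independent, so this choice is without loss of generality.
1. U lies on line GE with GU:UE = 1:5 ⇒ U = (1/6, 0)
2. J lies on line CU with CJ:JU = 4:5 ⇒ J = (77/27, -5/9)
3. W is the intersection of line EF and line JU ⇒ W = (28/23, -5/23)
W = E + t·(F−E) with t = -5/23, so EW:WF = t:(1−t) = -5/23:28/23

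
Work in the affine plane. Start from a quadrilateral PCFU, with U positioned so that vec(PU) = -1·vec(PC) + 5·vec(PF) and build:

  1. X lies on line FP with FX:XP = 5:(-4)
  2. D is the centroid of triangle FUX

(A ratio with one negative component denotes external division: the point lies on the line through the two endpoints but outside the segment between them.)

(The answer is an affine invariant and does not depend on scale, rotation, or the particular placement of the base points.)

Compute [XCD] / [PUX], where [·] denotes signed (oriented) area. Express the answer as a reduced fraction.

Work in coordinates with P = (0, 0), C = (1, 0), F = (0, 1), U = (-1, 5).
1. X lies on line FP with FX:XP = 5:(-4) ⇒ X = (0, -4)
2. D is the centroid of triangle FUX ⇒ D = (-1/3, 2/3)
2·[XCD] = 6, 2·[PUX] = 4
[XCD]:[PUX] = 6:4 = 3/2

[XCD]:[PUX] = 3/2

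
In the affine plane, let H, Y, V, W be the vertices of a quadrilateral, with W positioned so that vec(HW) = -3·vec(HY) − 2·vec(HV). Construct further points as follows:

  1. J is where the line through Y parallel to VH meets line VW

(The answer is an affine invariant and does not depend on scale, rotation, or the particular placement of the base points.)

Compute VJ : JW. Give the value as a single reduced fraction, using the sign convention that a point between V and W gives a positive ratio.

VJ:JW = -1/4

Choose coordinates H = (0, 0), Y = (1, 0), V = (0, 1), W = (-3, -2).
1. J is where the line through Y parallel to VH meets line VW ⇒ J = (1, 2)
J = V + t·(W−V) with t = -1/3, so VJ:JW = t:(1−t) = -1/3:4/3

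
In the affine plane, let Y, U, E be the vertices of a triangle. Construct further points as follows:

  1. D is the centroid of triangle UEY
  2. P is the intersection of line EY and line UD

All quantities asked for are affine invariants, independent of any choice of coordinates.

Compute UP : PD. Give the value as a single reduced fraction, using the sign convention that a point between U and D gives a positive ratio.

UP:PD = -3

Choose coordinates Y = (0, 0), U = (1, 0), E = (0, 1).
1. D is the centroid of triangle UEY ⇒ D = (1/3, 1/3)
2. P is the intersection of line EY and line UD ⇒ P = (0, 1/2)
P = U + t·(D−U) with t = 3/2, so UP:PD = t:(1−t) = 3/2:-1/2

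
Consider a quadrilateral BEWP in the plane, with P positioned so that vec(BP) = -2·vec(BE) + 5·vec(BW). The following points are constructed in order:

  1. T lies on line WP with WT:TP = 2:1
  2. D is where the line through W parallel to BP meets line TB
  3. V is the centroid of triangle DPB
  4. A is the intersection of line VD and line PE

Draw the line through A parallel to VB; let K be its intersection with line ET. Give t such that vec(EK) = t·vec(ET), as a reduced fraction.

Assign B = (0, 0), E = (1, 0), W = (0, 1), P = (-2, 5) — the answer is frame-independent, so this choice is without loss of generality.
1. T lies on line WP with WT:TP = 2:1 ⇒ T = (-4/3, 11/3)
2. D is where the line through W parallel to BP meets line TB ⇒ D = (-4, 11)
3. V is the centroid of triangle DPB ⇒ V = (-2, 16/3)
4. A is the intersection of line VD and line PE ⇒ A = (-12/7, 95/21)
through A parallel to VB: direction (2, -16/3); meets ET at K = (-34/23, 627/161)
K = E + t·(T−E) with t = 171/161

t = 171/161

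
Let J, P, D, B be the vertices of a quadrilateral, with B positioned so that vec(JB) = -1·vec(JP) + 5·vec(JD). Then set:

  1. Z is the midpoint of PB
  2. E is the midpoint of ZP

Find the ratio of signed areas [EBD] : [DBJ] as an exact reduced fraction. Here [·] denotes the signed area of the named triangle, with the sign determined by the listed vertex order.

Work in coordinates with J = (0, 0), P = (1, 0), D = (0, 1), B = (-1, 5).
1. Z is the midpoint of PB ⇒ Z = (0, 5/2)
2. E is the midpoint of ZP ⇒ E = (1/2, 5/4)
2·[EBD] = 9/4, 2·[DBJ] = 1
[EBD]:[DBJ] = 9/4:1 = 9/4

[EBD]:[DBJ] = 9/4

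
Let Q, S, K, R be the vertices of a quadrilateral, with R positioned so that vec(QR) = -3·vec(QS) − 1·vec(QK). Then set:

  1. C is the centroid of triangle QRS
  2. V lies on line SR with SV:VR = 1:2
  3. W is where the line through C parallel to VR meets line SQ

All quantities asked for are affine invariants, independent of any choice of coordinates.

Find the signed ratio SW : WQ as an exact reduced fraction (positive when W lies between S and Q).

SW:WQ = 1/2

Assign Q = (0, 0), S = (1, 0), K = (0, 1), R = (-3, -1) — the answer is frame-independent, so this choice is without loss of generality.
1. C is the centroid of triangle QRS ⇒ C = (-2/3, -1/3)
2. V lies on line SR with SV:VR = 1:2 ⇒ V = (-1/3, -1/3)
3. W is where the line through C parallel to VR meets line SQ ⇒ W = (2/3, 0)
W = S + t·(Q−S) with t = 1/3, so SW:WQ = t:(1−t) = 1/3:2/3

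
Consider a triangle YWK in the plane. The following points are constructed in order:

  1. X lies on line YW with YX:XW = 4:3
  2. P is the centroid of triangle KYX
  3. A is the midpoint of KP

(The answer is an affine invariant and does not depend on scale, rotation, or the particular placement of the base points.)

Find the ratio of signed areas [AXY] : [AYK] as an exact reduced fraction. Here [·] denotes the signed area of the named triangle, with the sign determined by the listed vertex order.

[AXY]:[AYK] = 4

Set Y = (0, 0), W = (1, 0), K = (0, 1); any affine frame gives the same invariant.
1. X lies on line YW with YX:XW = 4:3 ⇒ X = (4/7, 0)
2. P is the centroid of triangle KYX ⇒ P = (4/21, 1/3)
3. A is the midpoint of KP ⇒ A = (2/21, 2/3)
2·[AXY] = -8/21, 2·[AYK] = -2/21
[AXY]:[AYK] = -8/21:-2/21 = 4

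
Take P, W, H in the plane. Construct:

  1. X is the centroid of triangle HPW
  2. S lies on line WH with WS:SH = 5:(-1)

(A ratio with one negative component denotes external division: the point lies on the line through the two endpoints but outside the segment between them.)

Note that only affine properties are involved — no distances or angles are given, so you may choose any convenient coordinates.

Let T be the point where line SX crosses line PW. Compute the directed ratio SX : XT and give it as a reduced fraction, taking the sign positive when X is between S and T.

Set P = (0, 0), W = (1, 0), H = (0, 1); any affine frame gives the same invariant.
1. X is the centroid of triangle HPW ⇒ X = (1/3, 1/3)
2. S lies on line WH with WS:SH = 5:(-1) ⇒ S = (-1/4, 5/4)
line SX meets PW at T = (6/11, 0)
X = S + t·(T−S) with t = 11/15, so SX:XT = 11/15:4/15

SX:XT = 11/4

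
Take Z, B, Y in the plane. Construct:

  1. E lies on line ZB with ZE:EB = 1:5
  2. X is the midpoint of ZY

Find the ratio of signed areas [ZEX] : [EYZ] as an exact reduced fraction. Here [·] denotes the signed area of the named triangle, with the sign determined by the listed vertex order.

Set Z = (0, 0), B = (1, 0), Y = (0, 1); any affine frame gives the same invariant.
1. E lies on line ZB with ZE:EB = 1:5 ⇒ E = (1/6, 0)
2. X is the midpoint of ZY ⇒ X = (0, 1/2)
2·[ZEX] = 1/12, 2·[EYZ] = 1/6
[ZEX]:[EYZ] = 1/12:1/6 = 1/2

[ZEX]:[EYZ] = 1/2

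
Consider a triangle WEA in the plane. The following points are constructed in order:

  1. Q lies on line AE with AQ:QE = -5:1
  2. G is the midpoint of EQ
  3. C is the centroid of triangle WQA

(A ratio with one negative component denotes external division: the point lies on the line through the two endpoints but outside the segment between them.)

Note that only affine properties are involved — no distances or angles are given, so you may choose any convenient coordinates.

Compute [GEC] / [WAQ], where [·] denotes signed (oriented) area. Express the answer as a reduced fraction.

[GEC]:[WAQ] = -1/30

Set W = (0, 0), E = (1, 0), A = (0, 1); any affine frame gives the same invariant.
1. Q lies on line AE with AQ:QE = -5:1 ⇒ Q = (5/4, -1/4)
2. G is the midpoint of EQ ⇒ G = (9/8, -1/8)
3. C is the centroid of triangle WQA ⇒ C = (5/12, 1/4)
2·[GEC] = 1/24, 2·[WAQ] = -5/4
[GEC]:[WAQ] = 1/24:-5/4 = -1/30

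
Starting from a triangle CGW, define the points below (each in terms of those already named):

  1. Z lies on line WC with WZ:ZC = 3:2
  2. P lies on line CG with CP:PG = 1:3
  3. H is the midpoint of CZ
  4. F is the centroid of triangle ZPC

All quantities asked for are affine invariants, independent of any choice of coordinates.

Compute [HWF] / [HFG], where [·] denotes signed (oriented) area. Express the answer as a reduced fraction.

Work in coordinates with C = (0, 0), G = (1, 0), W = (0, 1).
1. Z lies on line WC with WZ:ZC = 3:2 ⇒ Z = (0, 2/5)
2. P lies on line CG with CP:PG = 1:3 ⇒ P = (1/4, 0)
3. H is the midpoint of CZ ⇒ H = (0, 1/5)
4. F is the centroid of triangle ZPC ⇒ F = (1/12, 2/15)
2·[HWF] = -1/15, 2·[HFG] = 1/20
[HWF]:[HFG] = -1/15:1/20 = -4/3

[HWF]:[HFG] = -4/3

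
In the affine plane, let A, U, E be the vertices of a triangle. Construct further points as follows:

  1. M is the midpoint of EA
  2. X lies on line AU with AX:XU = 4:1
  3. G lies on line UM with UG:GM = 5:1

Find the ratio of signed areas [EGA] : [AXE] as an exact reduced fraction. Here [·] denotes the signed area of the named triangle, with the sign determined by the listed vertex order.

Choose coordinates A = (0, 0), U = (1, 0), E = (0, 1).
1. M is the midpoint of EA ⇒ M = (0, 1/2)
2. X lies on line AU with AX:XU = 4:1 ⇒ X = (4/5, 0)
3. G lies on line UM with UG:GM = 5:1 ⇒ G = (1/6, 5/12)
2·[EGA] = -1/6, 2·[AXE] = 4/5
[EGA]:[AXE] = -1/6:4/5 = -5/24

[EGA]:[AXE] = -5/24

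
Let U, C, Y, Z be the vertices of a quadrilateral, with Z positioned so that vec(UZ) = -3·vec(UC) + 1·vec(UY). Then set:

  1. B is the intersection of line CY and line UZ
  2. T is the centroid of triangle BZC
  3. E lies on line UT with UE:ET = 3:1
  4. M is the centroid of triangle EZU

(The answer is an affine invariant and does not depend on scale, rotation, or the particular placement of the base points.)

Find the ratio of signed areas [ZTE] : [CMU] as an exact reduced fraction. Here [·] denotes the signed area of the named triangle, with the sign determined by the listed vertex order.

Choose coordinates U = (0, 0), C = (1, 0), Y = (0, 1), Z = (-3, 1).
1. B is the intersection of line CY and line UZ ⇒ B = (3/2, -1/2)
2. T is the centroid of triangle BZC ⇒ T = (-1/6, 1/6)
3. E lies on line UT with UE:ET = 3:1 ⇒ E = (-1/8, 1/8)
4. M is the centroid of triangle EZU ⇒ M = (-25/24, 3/8)
2·[ZTE] = -1/12, 2·[CMU] = 3/8
[ZTE]:[CMU] = -1/12:3/8 = -2/9

[ZTE]:[CMU] = -2/9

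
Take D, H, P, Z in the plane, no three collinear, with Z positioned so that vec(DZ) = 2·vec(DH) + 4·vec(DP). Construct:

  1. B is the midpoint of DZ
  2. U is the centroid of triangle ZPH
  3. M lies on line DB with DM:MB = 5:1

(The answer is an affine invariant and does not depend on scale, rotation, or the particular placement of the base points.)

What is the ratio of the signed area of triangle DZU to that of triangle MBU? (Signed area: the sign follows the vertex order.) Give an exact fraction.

Work in coordinates with D = (0, 0), H = (1, 0), P = (0, 1), Z = (2, 4).
1. B is the midpoint of DZ ⇒ B = (1, 2)
2. U is the centroid of triangle ZPH ⇒ U = (1, 5/3)
3. M lies on line DB with DM:MB = 5:1 ⇒ M = (5/6, 5/3)
2·[DZU] = -2/3, 2·[MBU] = -1/18
[DZU]:[MBU] = -2/3:-1/18 = 12

[DZU]:[MBU] = 12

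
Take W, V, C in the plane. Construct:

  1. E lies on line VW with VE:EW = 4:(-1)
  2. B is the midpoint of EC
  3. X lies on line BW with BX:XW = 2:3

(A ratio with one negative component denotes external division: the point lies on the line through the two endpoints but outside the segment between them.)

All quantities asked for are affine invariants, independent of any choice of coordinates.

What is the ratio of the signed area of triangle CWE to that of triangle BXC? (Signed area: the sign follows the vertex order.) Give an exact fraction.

[CWE]:[BXC] = -5

Set W = (0, 0), V = (1, 0), C = (0, 1); any affine frame gives the same invariant.
1. E lies on line VW with VE:EW = 4:(-1) ⇒ E = (-1/3, 0)
2. B is the midpoint of EC ⇒ B = (-1/6, 1/2)
3. X lies on line BW with BX:XW = 2:3 ⇒ X = (-1/10, 3/10)
2·[CWE] = -1/3, 2·[BXC] = 1/15
[CWE]:[BXC] = -1/3:1/15 = -5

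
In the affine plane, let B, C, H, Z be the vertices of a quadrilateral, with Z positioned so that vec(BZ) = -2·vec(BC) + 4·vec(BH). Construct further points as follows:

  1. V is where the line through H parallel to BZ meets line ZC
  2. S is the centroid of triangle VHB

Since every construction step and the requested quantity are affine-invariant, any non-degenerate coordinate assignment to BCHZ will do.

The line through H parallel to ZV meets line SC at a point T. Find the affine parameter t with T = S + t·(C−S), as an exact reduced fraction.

Choose coordinates B = (0, 0), C = (1, 0), H = (0, 1), Z = (-2, 4).
1. V is where the line through H parallel to BZ meets line ZC ⇒ V = (-1/2, 2)
2. S is the centroid of triangle VHB ⇒ S = (-1/6, 1)
through H parallel to ZV: direction (3/2, -2); meets SC at T = (3/10, 3/5)
T = S + t·(C−S) with t = 2/5

t = 2/5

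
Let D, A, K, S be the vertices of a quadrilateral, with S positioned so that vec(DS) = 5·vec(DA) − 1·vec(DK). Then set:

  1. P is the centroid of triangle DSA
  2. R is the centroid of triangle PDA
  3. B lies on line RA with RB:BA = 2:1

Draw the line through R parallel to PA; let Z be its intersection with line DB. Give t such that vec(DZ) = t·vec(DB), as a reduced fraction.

t = 3/4

Choose coordinates D = (0, 0), A = (1, 0), K = (0, 1), S = (5, -1).
1. P is the centroid of triangle DSA ⇒ P = (2, -1/3)
2. R is the centroid of triangle PDA ⇒ R = (1, -1/9)
3. B lies on line RA with RB:BA = 2:1 ⇒ B = (1, -1/27)
through R parallel to PA: direction (-1, 1/3); meets DB at Z = (3/4, -1/36)
Z = D + t·(B−D) with t = 3/4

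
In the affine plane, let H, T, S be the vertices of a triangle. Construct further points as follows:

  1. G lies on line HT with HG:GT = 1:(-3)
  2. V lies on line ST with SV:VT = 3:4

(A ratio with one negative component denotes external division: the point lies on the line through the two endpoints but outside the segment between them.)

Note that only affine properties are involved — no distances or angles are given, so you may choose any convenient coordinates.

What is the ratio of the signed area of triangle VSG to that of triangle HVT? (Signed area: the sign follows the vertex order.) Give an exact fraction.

[VSG]:[HVT] = -9/8

Choose coordinates H = (0, 0), T = (1, 0), S = (0, 1).
1. G lies on line HT with HG:GT = 1:(-3) ⇒ G = (-1/2, 0)
2. V lies on line ST with SV:VT = 3:4 ⇒ V = (3/7, 4/7)
2·[VSG] = 9/14, 2·[HVT] = -4/7
[VSG]:[HVT] = 9/14:-4/7 = -9/8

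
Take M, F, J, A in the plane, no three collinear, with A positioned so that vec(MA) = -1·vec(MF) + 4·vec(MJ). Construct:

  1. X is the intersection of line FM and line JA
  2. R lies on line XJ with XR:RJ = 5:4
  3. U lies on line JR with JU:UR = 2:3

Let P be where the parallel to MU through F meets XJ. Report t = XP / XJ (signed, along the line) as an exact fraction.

Set M = (0, 0), F = (1, 0), J = (0, 1), A = (-1, 4); any affine frame gives the same invariant.
1. X is the intersection of line FM and line JA ⇒ X = (1/3, 0)
2. R lies on line XJ with XR:RJ = 5:4 ⇒ R = (4/27, 5/9)
3. U lies on line JR with JU:UR = 2:3 ⇒ U = (8/135, 37/45)
through F parallel to MU: direction (8/135, 37/45); meets XJ at P = (119/135, -74/45)
P = X + t·(J−X) with t = -74/45

t = -74/45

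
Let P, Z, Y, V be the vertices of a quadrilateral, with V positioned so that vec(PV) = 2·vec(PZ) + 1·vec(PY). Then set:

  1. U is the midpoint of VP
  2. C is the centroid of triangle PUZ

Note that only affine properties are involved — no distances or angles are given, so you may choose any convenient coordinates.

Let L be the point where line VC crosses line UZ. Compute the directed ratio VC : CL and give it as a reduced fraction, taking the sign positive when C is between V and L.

Assign P = (0, 0), Z = (1, 0), Y = (0, 1), V = (2, 1) — the answer is frame-independent, so this choice is without loss of generality.
1. U is the midpoint of VP ⇒ U = (1, 1/2)
2. C is the centroid of triangle PUZ ⇒ C = (2/3, 1/6)
line VC meets UZ at L = (1, 3/8)
C = V + t·(L−V) with t = 4/3, so VC:CL = 4/3:-1/3

VC:CL = -4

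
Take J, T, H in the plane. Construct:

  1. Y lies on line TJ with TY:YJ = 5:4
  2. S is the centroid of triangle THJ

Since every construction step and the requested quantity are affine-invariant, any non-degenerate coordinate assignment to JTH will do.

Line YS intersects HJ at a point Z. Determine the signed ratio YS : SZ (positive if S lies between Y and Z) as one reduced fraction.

YS:SZ = 1/3

Set J = (0, 0), T = (1, 0), H = (0, 1); any affine frame gives the same invariant.
1. Y lies on line TJ with TY:YJ = 5:4 ⇒ Y = (4/9, 0)
2. S is the centroid of triangle THJ ⇒ S = (1/3, 1/3)
line YS meets HJ at Z = (0, 4/3)
S = Y + t·(Z−Y) with t = 1/4, so YS:SZ = 1/4:3/4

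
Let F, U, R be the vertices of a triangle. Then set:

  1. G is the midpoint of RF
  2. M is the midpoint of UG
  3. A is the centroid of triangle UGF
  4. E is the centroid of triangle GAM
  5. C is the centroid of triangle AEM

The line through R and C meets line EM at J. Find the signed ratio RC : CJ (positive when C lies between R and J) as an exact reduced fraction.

Assign F = (0, 0), U = (1, 0), R = (0, 1) — the answer is frame-independent, so this choice is without loss of generality.
1. G is the midpoint of RF ⇒ G = (0, 1/2)
2. M is the midpoint of UG ⇒ M = (1/2, 1/4)
3. A is the centroid of triangle UGF ⇒ A = (1/3, 1/6)
4. E is the centroid of triangle GAM ⇒ E = (5/18, 11/36)
5. C is the centroid of triangle AEM ⇒ C = (10/27, 13/54)
line RC meets EM at J = (25/72, 83/288)
C = R + t·(J−R) with t = 16/15, so RC:CJ = 16/15:-1/15

RC:CJ = -16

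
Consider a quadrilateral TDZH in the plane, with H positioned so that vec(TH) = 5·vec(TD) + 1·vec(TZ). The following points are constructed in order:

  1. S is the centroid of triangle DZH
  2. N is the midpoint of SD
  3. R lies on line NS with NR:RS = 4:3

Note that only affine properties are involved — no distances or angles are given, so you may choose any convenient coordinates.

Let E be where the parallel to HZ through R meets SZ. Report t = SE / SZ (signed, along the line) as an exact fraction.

t = -3/7

Work in coordinates with T = (0, 0), D = (1, 0), Z = (0, 1), H = (5, 1).
1. S is the centroid of triangle DZH ⇒ S = (2, 2/3)
2. N is the midpoint of SD ⇒ N = (3/2, 1/3)
3. R lies on line NS with NR:RS = 4:3 ⇒ R = (25/14, 11/21)
through R parallel to HZ: direction (-5, 0); meets SZ at E = (20/7, 11/21)
E = S + t·(Z−S) with t = -3/7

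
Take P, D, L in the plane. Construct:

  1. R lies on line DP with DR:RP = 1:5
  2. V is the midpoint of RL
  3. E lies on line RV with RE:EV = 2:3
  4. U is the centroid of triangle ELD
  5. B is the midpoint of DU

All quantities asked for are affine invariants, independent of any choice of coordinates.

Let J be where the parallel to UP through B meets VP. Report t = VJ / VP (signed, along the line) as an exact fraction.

t = 14/5

Assign P = (0, 0), D = (1, 0), L = (0, 1) — the answer is frame-independent, so this choice is without loss of generality.
1. R lies on line DP with DR:RP = 1:5 ⇒ R = (5/6, 0)
2. V is the midpoint of RL ⇒ V = (5/12, 1/2)
3. E lies on line RV with RE:EV = 2:3 ⇒ E = (2/3, 1/5)
4. U is the centroid of triangle ELD ⇒ U = (5/9, 2/5)
5. B is the midpoint of DU ⇒ B = (7/9, 1/5)
through B parallel to UP: direction (-5/9, -2/5); meets VP at J = (-3/4, -9/10)
J = V + t·(P−V) with t = 14/5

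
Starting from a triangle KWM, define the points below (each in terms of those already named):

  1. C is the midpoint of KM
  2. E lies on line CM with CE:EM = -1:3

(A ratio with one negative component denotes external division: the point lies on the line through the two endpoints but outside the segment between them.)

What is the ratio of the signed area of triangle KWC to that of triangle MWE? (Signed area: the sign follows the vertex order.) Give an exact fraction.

[KWC]:[MWE] = -2/3

Choose coordinates K = (0, 0), W = (1, 0), M = (0, 1).
1. C is the midpoint of KM ⇒ C = (0, 1/2)
2. E lies on line CM with CE:EM = -1:3 ⇒ E = (0, 1/4)
2·[KWC] = 1/2, 2·[MWE] = -3/4
[KWC]:[MWE] = 1/2:-3/4 = -2/3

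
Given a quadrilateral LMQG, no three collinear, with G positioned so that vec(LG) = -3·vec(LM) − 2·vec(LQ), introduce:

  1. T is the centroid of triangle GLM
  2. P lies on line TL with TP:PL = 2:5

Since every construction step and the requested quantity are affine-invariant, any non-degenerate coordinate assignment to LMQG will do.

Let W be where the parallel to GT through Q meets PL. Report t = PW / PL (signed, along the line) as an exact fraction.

t = 59/10

Set L = (0, 0), M = (1, 0), Q = (0, 1), G = (-3, -2); any affine frame gives the same invariant.
1. T is the centroid of triangle GLM ⇒ T = (-2/3, -2/3)
2. P lies on line TL with TP:PL = 2:5 ⇒ P = (-10/21, -10/21)
through Q parallel to GT: direction (7/3, 4/3); meets PL at W = (7/3, 7/3)
W = P + t·(L−P) with t = 59/10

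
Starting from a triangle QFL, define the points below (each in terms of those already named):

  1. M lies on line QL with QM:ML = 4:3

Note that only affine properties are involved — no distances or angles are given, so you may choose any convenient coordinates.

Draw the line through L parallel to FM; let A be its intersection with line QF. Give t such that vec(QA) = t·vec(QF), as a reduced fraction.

t = 7/4

Set Q = (0, 0), F = (1, 0), L = (0, 1); any affine frame gives the same invariant.
1. M lies on line QL with QM:ML = 4:3 ⇒ M = (0, 4/7)
through L parallel to FM: direction (-1, 4/7); meets QF at A = (7/4, 0)
A = Q + t·(F−Q) with t = 7/4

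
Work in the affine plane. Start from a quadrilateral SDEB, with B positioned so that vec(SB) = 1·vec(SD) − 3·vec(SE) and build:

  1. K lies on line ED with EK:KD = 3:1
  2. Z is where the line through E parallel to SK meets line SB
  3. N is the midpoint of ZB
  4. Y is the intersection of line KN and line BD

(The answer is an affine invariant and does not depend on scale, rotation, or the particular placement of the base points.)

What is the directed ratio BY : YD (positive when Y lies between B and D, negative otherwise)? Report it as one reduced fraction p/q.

BY:YD = -65/17

Choose coordinates S = (0, 0), D = (1, 0), E = (0, 1), B = (1, -3).
1. K lies on line ED with EK:KD = 3:1 ⇒ K = (3/4, 1/4)
2. Z is where the line through E parallel to SK meets line SB ⇒ Z = (-3/10, 9/10)
3. N is the midpoint of ZB ⇒ N = (7/20, -21/20)
4. Y is the intersection of line KN and line BD ⇒ Y = (1, 17/16)
Y = B + t·(D−B) with t = 65/48, so BY:YD = t:(1−t) = 65/48:-17/48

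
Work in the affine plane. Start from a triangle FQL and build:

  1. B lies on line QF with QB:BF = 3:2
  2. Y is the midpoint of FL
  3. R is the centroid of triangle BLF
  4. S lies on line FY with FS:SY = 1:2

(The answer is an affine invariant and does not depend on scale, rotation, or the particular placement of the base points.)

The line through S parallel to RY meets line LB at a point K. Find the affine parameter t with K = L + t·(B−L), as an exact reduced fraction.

Work in coordinates with F = (0, 0), Q = (1, 0), L = (0, 1).
1. B lies on line QF with QB:BF = 3:2 ⇒ B = (2/5, 0)
2. Y is the midpoint of FL ⇒ Y = (0, 1/2)
3. R is the centroid of triangle BLF ⇒ R = (2/15, 1/3)
4. S lies on line FY with FS:SY = 1:2 ⇒ S = (0, 1/6)
through S parallel to RY: direction (-2/15, 1/6); meets LB at K = (2/3, -2/3)
K = L + t·(B−L) with t = 5/3

t = 5/3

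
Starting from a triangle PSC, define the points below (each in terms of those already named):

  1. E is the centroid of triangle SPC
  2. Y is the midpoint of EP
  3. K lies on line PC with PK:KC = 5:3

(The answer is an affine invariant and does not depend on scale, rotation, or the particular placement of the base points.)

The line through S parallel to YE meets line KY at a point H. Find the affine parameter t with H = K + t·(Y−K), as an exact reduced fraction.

Set P = (0, 0), S = (1, 0), C = (0, 1); any affine frame gives the same invariant.
1. E is the centroid of triangle SPC ⇒ E = (1/3, 1/3)
2. Y is the midpoint of EP ⇒ Y = (1/6, 1/6)
3. K lies on line PC with PK:KC = 5:3 ⇒ K = (0, 5/8)
through S parallel to YE: direction (1/6, 1/6); meets KY at H = (13/30, -17/30)
H = K + t·(Y−K) with t = 13/5

t = 13/5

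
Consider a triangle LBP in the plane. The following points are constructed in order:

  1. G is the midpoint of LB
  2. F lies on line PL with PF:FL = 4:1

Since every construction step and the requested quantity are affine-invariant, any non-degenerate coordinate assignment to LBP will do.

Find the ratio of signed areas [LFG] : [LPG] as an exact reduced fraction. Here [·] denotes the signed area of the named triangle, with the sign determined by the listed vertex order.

[LFG]:[LPG] = 1/5

Work in coordinates with L = (0, 0), B = (1, 0), P = (0, 1).
1. G is the midpoint of LB ⇒ G = (1/2, 0)
2. F lies on line PL with PF:FL = 4:1 ⇒ F = (0, 1/5)
2·[LFG] = -1/10, 2·[LPG] = -1/2
[LFG]:[LPG] = -1/10:-1/2 = 1/5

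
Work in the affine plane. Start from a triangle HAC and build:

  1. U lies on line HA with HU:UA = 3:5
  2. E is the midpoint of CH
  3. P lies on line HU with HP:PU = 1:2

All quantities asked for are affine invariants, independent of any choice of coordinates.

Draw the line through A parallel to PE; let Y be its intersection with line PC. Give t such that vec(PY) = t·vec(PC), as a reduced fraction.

t = 7

Choose coordinates H = (0, 0), A = (1, 0), C = (0, 1).
1. U lies on line HA with HU:UA = 3:5 ⇒ U = (3/8, 0)
2. E is the midpoint of CH ⇒ E = (0, 1/2)
3. P lies on line HU with HP:PU = 1:2 ⇒ P = (1/8, 0)
through A parallel to PE: direction (-1/8, 1/2); meets PC at Y = (-3/4, 7)
Y = P + t·(C−P) with t = 7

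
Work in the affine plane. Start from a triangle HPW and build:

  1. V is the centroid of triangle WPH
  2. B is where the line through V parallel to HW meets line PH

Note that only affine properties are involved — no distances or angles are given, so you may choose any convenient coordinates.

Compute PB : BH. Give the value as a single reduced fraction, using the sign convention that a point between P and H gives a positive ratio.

Choose coordinates H = (0, 0), P = (1, 0), W = (0, 1).
1. V is the centroid of triangle WPH ⇒ V = (1/3, 1/3)
2. B is where the line through V parallel to HW meets line PH ⇒ B = (1/3, 0)
B = P + t·(H−P) with t = 2/3, so PB:BH = t:(1−t) = 2/3:1/3

PB:BH = 2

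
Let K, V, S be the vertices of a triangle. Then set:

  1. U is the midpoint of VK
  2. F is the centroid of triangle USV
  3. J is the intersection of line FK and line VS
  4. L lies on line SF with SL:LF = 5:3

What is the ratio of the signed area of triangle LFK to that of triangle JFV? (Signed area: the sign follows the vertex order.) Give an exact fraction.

Set K = (0, 0), V = (1, 0), S = (0, 1); any affine frame gives the same invariant.
1. U is the midpoint of VK ⇒ U = (1/2, 0)
2. F is the centroid of triangle USV ⇒ F = (1/2, 1/3)
3. J is the intersection of line FK and line VS ⇒ J = (3/5, 2/5)
4. L lies on line SF with SL:LF = 5:3 ⇒ L = (5/16, 7/12)
2·[LFK] = -3/16, 2·[JFV] = 1/15
[LFK]:[JFV] = -3/16:1/15 = -45/16

[LFK]:[JFV] = -45/16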